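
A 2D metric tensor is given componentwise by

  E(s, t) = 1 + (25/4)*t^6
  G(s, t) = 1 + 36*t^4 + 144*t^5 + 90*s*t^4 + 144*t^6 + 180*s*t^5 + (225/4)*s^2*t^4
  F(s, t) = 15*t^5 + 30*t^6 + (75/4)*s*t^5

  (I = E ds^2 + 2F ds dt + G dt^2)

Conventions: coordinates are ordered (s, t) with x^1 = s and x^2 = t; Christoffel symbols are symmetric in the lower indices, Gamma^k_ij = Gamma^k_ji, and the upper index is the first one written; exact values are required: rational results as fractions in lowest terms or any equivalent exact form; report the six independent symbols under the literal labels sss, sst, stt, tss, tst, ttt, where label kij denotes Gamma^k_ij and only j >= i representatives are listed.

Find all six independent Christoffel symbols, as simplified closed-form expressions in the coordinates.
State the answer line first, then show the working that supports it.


Answer: Gamma_sss = 0, Gamma_sst = 75*t^5/(225*s^2*t^4 + 720*s*t^5 + 360*s*t^4 + 601*t^6 + 576*t^5 + 144*t^4 + 4), Gamma_stt = (150*s*t^4 + 360*t^5 + 120*t^4)/(225*s^2*t^4 + 720*s*t^5 + 360*s*t^4 + 601*t^6 + 576*t^5 + 144*t^4 + 4), Gamma_tss = 0, Gamma_tst = (225*s*t^4 + 360*t^5 + 180*t^4)/(225*s^2*t^4 + 720*s*t^5 + 360*s*t^4 + 601*t^6 + 576*t^5 + 144*t^4 + 4), Gamma_ttt = (450*s^2*t^3 + 1800*s*t^4 + 720*s*t^3 + 1728*t^5 + 1440*t^4 + 288*t^3)/(225*s^2*t^4 + 720*s*t^5 + 360*s*t^4 + 601*t^6 + 576*t^5 + 144*t^4 + 4)

E = 1 + (25/4)*t^6; F = 15*t^5 + 30*t^6 + (75/4)*s*t^5; G = 1 + 36*t^4 + 144*t^5 + 90*s*t^4 + 144*t^6 + 180*s*t^5 + (225/4)*s^2*t^4
Gamma^k_ij = (1/2) g^{kl} (d_i g_jl + d_j g_il - d_l g_ij), with g^inv = (1/(EG-F^2)) [[G, -F], [-F, E]]
first partials: E_s = 0, E_t = (75/2)*t^5, F_s = (75/4)*t^5, F_t = 75*t^4 + 180*t^5 + (375/4)*s*t^4, G_s = 90*t^4 + 180*t^5 + (225/2)*s*t^4, G_t = 144*t^3 + 720*t^4 + 360*s*t^3 + 864*t^5 + 900*s*t^4 + 225*s^2*t^3
D = EG - F^2 = 1 + 36*t^4 + 144*t^5 + 90*s*t^4 + (601/4)*t^6 + 180*s*t^5 + (225/4)*s^2*t^4
expanded: Gamma^s_ss = (G E_s - 2F F_s + F E_t)/(2D), Gamma^s_st = (G E_t - F G_s)/(2D), Gamma^s_tt = (2G F_t - G G_s - F G_t)/(2D), Gamma^t_ss = (2E F_s - E E_t - F E_s)/(2D), Gamma^t_st = (E G_s - F E_t)/(2D), Gamma^t_tt = (E G_t - 2F F_t + F G_s)/(2D); substitute and cancel common factors


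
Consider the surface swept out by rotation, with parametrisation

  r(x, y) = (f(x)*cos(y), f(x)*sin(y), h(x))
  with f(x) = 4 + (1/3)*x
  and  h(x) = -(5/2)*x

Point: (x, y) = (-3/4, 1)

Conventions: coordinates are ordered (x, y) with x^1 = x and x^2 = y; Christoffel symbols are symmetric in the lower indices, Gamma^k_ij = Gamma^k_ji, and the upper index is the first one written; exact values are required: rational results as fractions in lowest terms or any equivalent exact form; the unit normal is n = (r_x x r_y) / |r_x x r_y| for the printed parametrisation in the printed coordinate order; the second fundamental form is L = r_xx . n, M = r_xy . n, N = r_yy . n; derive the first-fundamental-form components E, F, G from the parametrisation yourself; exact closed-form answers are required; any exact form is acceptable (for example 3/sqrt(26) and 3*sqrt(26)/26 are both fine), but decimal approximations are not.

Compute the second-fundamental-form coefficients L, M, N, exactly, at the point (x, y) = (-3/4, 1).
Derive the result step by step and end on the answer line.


f = 15/4, f' = 1/3, f'' = 0, h' = -5/2, h'' = 0
E = 229/36, F = 0, G = 225/16; answer radicand W^2 = 229/36
unnormalised second-form numerators: l = 0, m = 0, n = -75/8; L = l/sqrt(229/36), and similarly M = m/sqrt(W^2), N = n/sqrt(W^2)

Answer: L = 0, M = 0, N = -225*sqrt(229)/916


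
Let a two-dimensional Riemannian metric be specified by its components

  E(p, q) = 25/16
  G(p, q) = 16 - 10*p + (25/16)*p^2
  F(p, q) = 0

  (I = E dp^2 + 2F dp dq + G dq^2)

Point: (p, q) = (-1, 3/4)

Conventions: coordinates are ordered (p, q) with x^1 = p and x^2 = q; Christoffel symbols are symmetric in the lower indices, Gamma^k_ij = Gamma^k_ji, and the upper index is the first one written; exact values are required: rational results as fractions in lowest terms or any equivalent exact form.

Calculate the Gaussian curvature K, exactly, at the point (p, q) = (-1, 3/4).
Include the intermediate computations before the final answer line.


E = 25/16, F = 0, G = 441/16, EG - F^2 = 11025/256 at the point
E_p = 0, E_q = 0, F_p = 0, F_q = 0, G_p = -105/8, G_q = 0
E_qq = 0, F_pq = 0, G_pp = 25/8
Brioschi: K = (det M1 - det M2) / (EG - F^2)^2 with the standard first/second-derivative matrices M1, M2.
M1 = [[-E_qq/2 + F_pq - G_pp/2, E_p/2, F_p - E_q/2], [F_q - G_p/2, E, F], [G_q/2, F, G]] = [[-25/16, 0, 0], [105/16, 25/16, 0], [0, 0, 441/16]]; det M1 = -275625/4096
M2 = [[0, E_q/2, G_p/2], [E_q/2, E, F], [G_p/2, F, G]] = [[0, 0, -105/16], [0, 25/16, 0], [-105/16, 0, 441/16]]; det M2 = -275625/4096
det M1 - det M2 = 0; K = 0 / (11025/256)^2 = 0

Answer: K = 0


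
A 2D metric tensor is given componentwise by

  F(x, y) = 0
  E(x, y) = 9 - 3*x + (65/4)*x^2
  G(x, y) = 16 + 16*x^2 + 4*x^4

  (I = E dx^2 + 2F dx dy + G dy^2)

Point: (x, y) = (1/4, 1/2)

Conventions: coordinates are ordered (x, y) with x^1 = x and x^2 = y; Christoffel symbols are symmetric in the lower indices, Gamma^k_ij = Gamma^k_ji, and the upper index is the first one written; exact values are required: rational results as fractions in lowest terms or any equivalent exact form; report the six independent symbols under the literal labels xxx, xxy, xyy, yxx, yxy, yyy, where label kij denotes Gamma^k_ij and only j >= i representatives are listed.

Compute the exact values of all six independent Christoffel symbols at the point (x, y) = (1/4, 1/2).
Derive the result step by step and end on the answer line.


E = 593/64, F = 0, G = 1089/64 at the point
E_x = 41/8, E_y = 0, F_x = 0, F_y = 0, G_x = 33/4, G_y = 0
EG - F^2 = 645777/4096;  g^inv = (4096/645777) * [[1089/64, 0], [0, 593/64]]
first-kind symbols [ij,l] = (1/2)(d_i g_jl + d_j g_il - d_l g_ij): [xx,x] = E_x/2 = 41/16, [xx,y] = F_x - E_y/2 = 0, [xy,x] = E_y/2 = 0, [xy,y] = G_x/2 = 33/8, [yy,x] = F_y - G_x/2 = -33/8, [yy,y] = G_y/2 = 0
Gamma^x_ij = (G*[ij,x] - F*[ij,y])/(EG - F^2), Gamma^y_ij = (E*[ij,y] - F*[ij,x])/(EG - F^2)

Answer: Gamma_xxx = 164/593, Gamma_xxy = 0, Gamma_xyy = -264/593, Gamma_yxx = 0, Gamma_yxy = 8/33, Gamma_yyy = 0


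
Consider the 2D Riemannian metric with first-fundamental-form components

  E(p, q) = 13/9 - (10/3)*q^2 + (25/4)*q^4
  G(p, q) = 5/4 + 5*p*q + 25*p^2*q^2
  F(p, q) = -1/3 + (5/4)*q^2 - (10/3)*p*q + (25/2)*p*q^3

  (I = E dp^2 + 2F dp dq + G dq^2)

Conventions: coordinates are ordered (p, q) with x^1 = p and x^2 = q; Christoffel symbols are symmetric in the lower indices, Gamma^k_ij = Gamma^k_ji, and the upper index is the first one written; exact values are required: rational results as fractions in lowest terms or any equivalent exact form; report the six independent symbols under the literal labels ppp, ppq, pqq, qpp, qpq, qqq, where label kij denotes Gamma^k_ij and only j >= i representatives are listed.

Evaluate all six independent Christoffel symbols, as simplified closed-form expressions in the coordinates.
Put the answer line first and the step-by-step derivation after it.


Answer: Gamma_ppp = 0, Gamma_ppq = (450*q^3 - 120*q)/(900*p^2*q^2 + 180*p*q + 225*q^4 - 120*q^2 + 61), Gamma_pqq = (450*p*q^2 - 120*p)/(900*p^2*q^2 + 180*p*q + 225*q^4 - 120*q^2 + 61), Gamma_qpp = 0, Gamma_qpq = (900*p*q^2 + 90*q)/(900*p^2*q^2 + 180*p*q + 225*q^4 - 120*q^2 + 61), Gamma_qqq = (900*p^2*q + 90*p)/(900*p^2*q^2 + 180*p*q + 225*q^4 - 120*q^2 + 61)

E = 13/9 - (10/3)*q^2 + (25/4)*q^4; F = -1/3 + (5/4)*q^2 - (10/3)*p*q + (25/2)*p*q^3; G = 5/4 + 5*p*q + 25*p^2*q^2
Gamma^k_ij = (1/2) g^{kl} (d_i g_jl + d_j g_il - d_l g_ij), with g^inv = (1/(EG-F^2)) [[G, -F], [-F, E]]
first partials: E_p = 0, E_q = -(20/3)*q + 25*q^3, F_p = -(10/3)*q + (25/2)*q^3, F_q = (5/2)*q - (10/3)*p + (75/2)*p*q^2, G_p = 5*q + 50*p*q^2, G_q = 5*p + 50*p^2*q
D = EG - F^2 = 61/36 - (10/3)*q^2 + 5*p*q + (25/4)*q^4 + 25*p^2*q^2
expanded: Gamma^p_pp = (G E_p - 2F F_p + F E_q)/(2D), Gamma^p_pq = (G E_q - F G_p)/(2D), Gamma^p_qq = (2G F_q - G G_p - F G_q)/(2D), Gamma^q_pp = (2E F_p - E E_q - F E_p)/(2D), Gamma^q_pq = (E G_p - F E_q)/(2D), Gamma^q_qq = (E G_q - 2F F_q + F G_p)/(2D); substitute and cancel common factors


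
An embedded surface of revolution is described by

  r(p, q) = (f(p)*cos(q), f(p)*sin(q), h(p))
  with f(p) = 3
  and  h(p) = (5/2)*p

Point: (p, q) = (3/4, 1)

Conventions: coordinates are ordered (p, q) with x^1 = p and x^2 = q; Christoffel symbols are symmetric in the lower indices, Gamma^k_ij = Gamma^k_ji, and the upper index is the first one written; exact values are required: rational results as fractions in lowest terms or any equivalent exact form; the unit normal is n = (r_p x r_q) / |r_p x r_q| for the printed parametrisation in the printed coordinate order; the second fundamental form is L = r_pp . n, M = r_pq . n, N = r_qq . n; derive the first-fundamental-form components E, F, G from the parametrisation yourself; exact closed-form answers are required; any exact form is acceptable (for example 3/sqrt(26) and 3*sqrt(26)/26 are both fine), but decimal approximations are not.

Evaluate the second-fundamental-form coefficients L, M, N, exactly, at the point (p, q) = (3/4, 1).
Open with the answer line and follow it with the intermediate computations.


Answer: L = 0, M = 0, N = 3

f = 3, f' = 0, f'' = 0, h' = 5/2, h'' = 0
E = 25/4, F = 0, G = 9; answer radicand W^2 = 25/4
unnormalised second-form numerators: l = 0, m = 0, n = 15/2; L = l/sqrt(25/4), and similarly M = m/sqrt(W^2), N = n/sqrt(W^2)


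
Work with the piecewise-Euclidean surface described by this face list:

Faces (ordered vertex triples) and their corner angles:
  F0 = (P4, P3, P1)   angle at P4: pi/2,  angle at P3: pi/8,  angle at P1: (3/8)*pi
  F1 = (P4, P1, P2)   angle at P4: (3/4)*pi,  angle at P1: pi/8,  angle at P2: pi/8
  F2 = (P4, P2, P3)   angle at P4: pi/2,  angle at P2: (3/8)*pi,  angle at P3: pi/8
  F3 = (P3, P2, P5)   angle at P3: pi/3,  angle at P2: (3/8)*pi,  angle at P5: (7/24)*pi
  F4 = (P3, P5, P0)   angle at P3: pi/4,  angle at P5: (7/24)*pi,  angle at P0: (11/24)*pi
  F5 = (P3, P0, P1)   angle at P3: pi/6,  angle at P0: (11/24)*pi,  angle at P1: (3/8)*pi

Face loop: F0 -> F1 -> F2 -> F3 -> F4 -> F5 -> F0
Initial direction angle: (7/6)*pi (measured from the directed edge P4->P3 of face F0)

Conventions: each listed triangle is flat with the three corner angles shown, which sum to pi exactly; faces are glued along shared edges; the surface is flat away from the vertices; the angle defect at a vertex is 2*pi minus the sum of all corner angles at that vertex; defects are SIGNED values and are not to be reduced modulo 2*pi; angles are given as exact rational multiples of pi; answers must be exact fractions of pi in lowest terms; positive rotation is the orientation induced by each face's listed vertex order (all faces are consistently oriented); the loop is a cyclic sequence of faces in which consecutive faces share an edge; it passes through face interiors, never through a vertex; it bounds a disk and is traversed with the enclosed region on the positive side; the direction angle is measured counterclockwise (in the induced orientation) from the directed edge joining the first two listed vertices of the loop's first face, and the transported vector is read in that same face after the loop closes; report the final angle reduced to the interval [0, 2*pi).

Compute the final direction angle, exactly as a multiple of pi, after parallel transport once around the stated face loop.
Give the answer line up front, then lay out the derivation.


Answer: final direction angle = (5/12)*pi

enclosed vertex P3: corner angles sum to pi, defect = 2*pi - pi = pi
enclosed vertex P4: corner angles sum to (7/4)*pi, defect = 2*pi - (7/4)*pi = pi/4
final direction = starting direction + enclosed defect total, reduced mod 2*pi (induced orientation)
final angle = (7/6)*pi + (5/4)*pi = (5/12)*pi (mod 2*pi)


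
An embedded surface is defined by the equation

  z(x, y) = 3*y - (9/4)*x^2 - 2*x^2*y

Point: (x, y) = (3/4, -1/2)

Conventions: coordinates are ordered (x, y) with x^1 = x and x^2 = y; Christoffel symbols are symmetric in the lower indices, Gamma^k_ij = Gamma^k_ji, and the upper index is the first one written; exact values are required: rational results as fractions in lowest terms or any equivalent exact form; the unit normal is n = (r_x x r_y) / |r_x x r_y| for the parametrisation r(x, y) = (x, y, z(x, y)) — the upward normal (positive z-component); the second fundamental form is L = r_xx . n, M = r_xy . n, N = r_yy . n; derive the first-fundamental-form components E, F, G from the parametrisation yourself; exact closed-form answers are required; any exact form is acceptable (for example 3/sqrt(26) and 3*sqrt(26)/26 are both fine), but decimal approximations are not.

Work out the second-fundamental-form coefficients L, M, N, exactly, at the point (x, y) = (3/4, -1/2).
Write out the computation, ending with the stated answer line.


z_x = -15/8, z_y = 15/8, z_xx = -5/2, z_xy = -3, z_yy = 0
E = 289/64, F = -225/64, G = 289/64; answer radicand W^2 = 257/32
unnormalised second-form numerators: l = -5/2, m = -3, n = 0; L = l/sqrt(257/32), and similarly M = m/sqrt(W^2), N = n/sqrt(W^2)

Answer: L = -10*sqrt(514)/257, M = -12*sqrt(514)/257, N = 0


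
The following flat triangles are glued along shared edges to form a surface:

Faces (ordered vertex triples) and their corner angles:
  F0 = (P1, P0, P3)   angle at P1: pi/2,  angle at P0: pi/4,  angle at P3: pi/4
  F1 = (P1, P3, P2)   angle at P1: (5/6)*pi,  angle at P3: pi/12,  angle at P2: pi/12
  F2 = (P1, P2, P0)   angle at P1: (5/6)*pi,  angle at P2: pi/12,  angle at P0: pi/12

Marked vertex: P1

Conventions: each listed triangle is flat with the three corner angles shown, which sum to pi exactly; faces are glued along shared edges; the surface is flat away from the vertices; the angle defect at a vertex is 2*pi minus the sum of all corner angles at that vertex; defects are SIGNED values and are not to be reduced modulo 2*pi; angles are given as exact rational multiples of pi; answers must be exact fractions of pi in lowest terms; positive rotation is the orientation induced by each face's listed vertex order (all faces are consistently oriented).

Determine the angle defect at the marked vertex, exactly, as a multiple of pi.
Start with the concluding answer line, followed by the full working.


Answer: defect(P1) = -pi/6

Sum of corner angles at P1: (13/6)*pi
defect = 2*pi - (13/6)*pi


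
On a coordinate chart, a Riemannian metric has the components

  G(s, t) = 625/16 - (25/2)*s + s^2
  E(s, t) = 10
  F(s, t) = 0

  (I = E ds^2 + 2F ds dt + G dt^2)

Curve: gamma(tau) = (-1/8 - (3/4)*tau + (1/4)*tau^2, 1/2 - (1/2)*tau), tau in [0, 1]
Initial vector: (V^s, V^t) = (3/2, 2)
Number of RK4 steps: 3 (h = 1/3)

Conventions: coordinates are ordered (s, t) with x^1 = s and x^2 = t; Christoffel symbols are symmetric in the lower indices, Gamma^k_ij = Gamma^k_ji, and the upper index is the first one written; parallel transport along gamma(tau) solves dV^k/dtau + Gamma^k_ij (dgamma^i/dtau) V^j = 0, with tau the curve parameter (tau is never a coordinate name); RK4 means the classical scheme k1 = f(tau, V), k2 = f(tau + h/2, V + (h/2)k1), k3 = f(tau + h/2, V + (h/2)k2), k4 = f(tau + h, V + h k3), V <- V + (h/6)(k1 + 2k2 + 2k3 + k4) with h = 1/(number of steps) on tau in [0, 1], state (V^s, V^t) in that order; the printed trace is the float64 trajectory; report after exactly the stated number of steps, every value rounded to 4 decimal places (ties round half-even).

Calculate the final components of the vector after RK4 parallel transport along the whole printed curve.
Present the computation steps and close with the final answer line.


gamma'(tau) = (-3/4 + (1/2)*tau, -1/2); f(tau, V)^k = -Gamma^k_ij(gamma(tau)) gamma'^i(tau) V^j; h = 1/3; intermediate values shown to 6 dp
curve data and Christoffel symbols at the stage parameters:
  tau = 0.000000: gamma = (-0.125000, 0.500000), gamma' = (-0.750000, -0.500000); Gamma_sss = 0.000000, Gamma_sst = 0.000000, Gamma_stt = 0.637500, Gamma_tss = 0.000000, Gamma_tst = -0.156863, Gamma_ttt = 0.000000
  tau = 0.166667: gamma = (-0.243056, 0.416667), gamma' = (-0.666667, -0.500000); Gamma_sss = 0.000000, Gamma_sst = 0.000000, Gamma_stt = 0.649306, Gamma_tss = 0.000000, Gamma_tst = -0.154011, Gamma_ttt = 0.000000
  tau = 0.333333: gamma = (-0.347222, 0.333333), gamma' = (-0.583333, -0.500000); Gamma_sss = 0.000000, Gamma_sst = 0.000000, Gamma_stt = 0.659722, Gamma_tss = 0.000000, Gamma_tst = -0.151579, Gamma_ttt = 0.000000
  tau = 0.500000: gamma = (-0.437500, 0.250000), gamma' = (-0.500000, -0.500000); Gamma_sss = 0.000000, Gamma_sst = 0.000000, Gamma_stt = 0.668750, Gamma_tss = 0.000000, Gamma_tst = -0.149533, Gamma_ttt = 0.000000
  tau = 0.666667: gamma = (-0.513889, 0.166667), gamma' = (-0.416667, -0.500000); Gamma_sss = 0.000000, Gamma_sst = 0.000000, Gamma_stt = 0.676389, Gamma_tss = 0.000000, Gamma_tst = -0.147844, Gamma_ttt = 0.000000
  tau = 0.833333: gamma = (-0.576389, 0.083333), gamma' = (-0.333333, -0.500000); Gamma_sss = 0.000000, Gamma_sst = 0.000000, Gamma_stt = 0.682639, Gamma_tss = 0.000000, Gamma_tst = -0.146490, Gamma_ttt = 0.000000
  tau = 1.000000: gamma = (-0.625000, 0.000000), gamma' = (-0.250000, -0.500000); Gamma_sss = 0.000000, Gamma_sst = 0.000000, Gamma_stt = 0.687500, Gamma_tss = 0.000000, Gamma_tst = -0.145455, Gamma_ttt = 0.000000
step 0: V^s = 1.5000, V^t = 2.0000
step 1: k1 = (0.637500, -0.352941), k2 = (0.630208, -0.322998), k3 = (0.631829, -0.323417), k4 = (0.624161, -0.296956); V <- V + (h/6)(k1 + 2k2 + 2k3 + k4): V^s = 1.7103, V^t = 1.8921
step 2: k1 = (0.624121, -0.296923), k2 = (0.616114, -0.273415), k3 = (0.617424, -0.273608), k4 = (0.609044, -0.252580); V <- V + (h/6)(k1 + 2k2 + 2k3 + k4): V^s = 1.9159, V^t = 1.8008
step 3: k1 = (0.609008, -0.252556), k2 = (0.600268, -0.233640), k3 = (0.601344, -0.233687), k4 = (0.592235, -0.216565); V <- V + (h/6)(k1 + 2k2 + 2k3 + k4): V^s = 2.1161, V^t = 1.7228

Answer: V^s = 2.1161, V^t = 1.7228


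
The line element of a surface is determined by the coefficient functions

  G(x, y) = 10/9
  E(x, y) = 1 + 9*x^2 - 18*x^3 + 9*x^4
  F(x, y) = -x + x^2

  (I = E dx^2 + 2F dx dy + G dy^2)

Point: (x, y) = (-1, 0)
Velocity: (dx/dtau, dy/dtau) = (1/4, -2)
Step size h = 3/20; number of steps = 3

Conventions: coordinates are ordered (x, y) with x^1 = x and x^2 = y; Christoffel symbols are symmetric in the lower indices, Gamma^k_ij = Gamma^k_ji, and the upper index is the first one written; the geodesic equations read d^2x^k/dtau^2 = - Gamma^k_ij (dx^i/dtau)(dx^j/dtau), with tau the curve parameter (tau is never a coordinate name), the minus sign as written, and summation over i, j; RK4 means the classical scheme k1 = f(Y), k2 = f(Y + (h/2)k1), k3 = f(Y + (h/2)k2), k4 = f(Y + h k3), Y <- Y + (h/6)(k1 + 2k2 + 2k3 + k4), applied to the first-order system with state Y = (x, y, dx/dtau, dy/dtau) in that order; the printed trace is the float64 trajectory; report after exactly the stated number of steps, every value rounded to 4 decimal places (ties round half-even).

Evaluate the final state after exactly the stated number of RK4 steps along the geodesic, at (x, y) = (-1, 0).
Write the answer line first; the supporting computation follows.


Answer: x = -0.8768, y = -0.8994, dx/dtau = 0.3017, dy/dtau = -1.9968

f(Y) = (dx/dtau, dy/dtau, -Gamma^x_ij Y'^i Y'^j, -Gamma^y_ij Y'^i Y'^j) with the Gammas evaluated at the stage position; h = 0.150000; intermediate values shown to 6 dp
step 0: x = -1.0000, y = 0.0000, dx/dtau = 0.2500, dy/dtau = -2.0000
step 1:
  k1: at (x, y) = (-1.000000, 0.000000), (dx/dtau, dy/dtau) = (0.250000, -2.000000); Gamma_xxx = -1.455090, Gamma_xxy = 0.000000, Gamma_xyy = 0.000000, Gamma_yxx = -0.080838, Gamma_yxy = 0.000000, Gamma_yyy = 0.000000; k1 = (0.250000, -2.000000, 0.090943, 0.005052)
  k2: at (x, y) = (-0.981250, -0.150000), (dx/dtau, dy/dtau) = (0.256821, -1.999621); Gamma_xxx = -1.475639, Gamma_xxy = 0.000000, Gamma_xyy = 0.000000, Gamma_yxx = -0.084337, Gamma_yxy = 0.000000, Gamma_yyy = 0.000000; k2 = (0.256821, -1.999621, 0.097329, 0.005563)
  k3: at (x, y) = (-0.980738, -0.149972), (dx/dtau, dy/dtau) = (0.257300, -1.999583); Gamma_xxx = -1.476207, Gamma_xxy = 0.000000, Gamma_xyy = 0.000000, Gamma_yxx = -0.084435, Gamma_yxy = 0.000000, Gamma_yyy = 0.000000; k3 = (0.257300, -1.999583, 0.097729, 0.005590)
  k4: at (x, y) = (-0.961405, -0.299937), (dx/dtau, dy/dtau) = (0.264659, -1.999162); Gamma_xxx = -1.497975, Gamma_xxy = 0.000000, Gamma_xyy = 0.000000, Gamma_yxx = -0.088265, Gamma_yxy = 0.000000, Gamma_yyy = 0.000000; k4 = (0.264659, -1.999162, 0.104925, 0.006182)
  Y <- Y + (h/6)(k1 + 2k2 + 2k3 + k4): x = -0.9614, y = -0.2999, dx/dtau = 0.2646, dy/dtau = -1.9992
step 2:
  k1: at (x, y) = (-0.961427, -0.299939), (dx/dtau, dy/dtau) = (0.264650, -1.999162); Gamma_xxx = -1.497949, Gamma_xxy = 0.000000, Gamma_xyy = 0.000000, Gamma_yxx = -0.088260, Gamma_yxy = 0.000000, Gamma_yyy = 0.000000; k1 = (0.264650, -1.999162, 0.104915, 0.006182)
  k2: at (x, y) = (-0.941579, -0.449876), (dx/dtau, dy/dtau) = (0.272518, -1.998698); Gamma_xxx = -1.520909, Gamma_xxy = 0.000000, Gamma_xyy = 0.000000, Gamma_yxx = -0.092438, Gamma_yxy = 0.000000, Gamma_yyy = 0.000000; k2 = (0.272518, -1.998698, 0.112952, 0.006865)
  k3: at (x, y) = (-0.940989, -0.449842), (dx/dtau, dy/dtau) = (0.273121, -1.998647); Gamma_xxx = -1.521601, Gamma_xxy = 0.000000, Gamma_xyy = 0.000000, Gamma_yxx = -0.092566, Gamma_yxy = 0.000000, Gamma_yyy = 0.000000; k3 = (0.273121, -1.998647, 0.113504, 0.006905)
  k4: at (x, y) = (-0.920459, -0.599736), (dx/dtau, dy/dtau) = (0.281675, -1.998126); Gamma_xxx = -1.546040, Gamma_xxy = 0.000000, Gamma_xyy = 0.000000, Gamma_yxx = -0.097178, Gamma_yxy = 0.000000, Gamma_yyy = 0.000000; k4 = (0.281675, -1.998126, 0.122664, 0.007710)
  Y <- Y + (h/6)(k1 + 2k2 + 2k3 + k4): x = -0.9205, y = -0.5997, dx/dtau = 0.2817, dy/dtau = -1.9981
step 3:
  k1: at (x, y) = (-0.920487, -0.599739), (dx/dtau, dy/dtau) = (0.281662, -1.998126); Gamma_xxx = -1.546007, Gamma_xxy = 0.000000, Gamma_xyy = 0.000000, Gamma_yxx = -0.097172, Gamma_yxy = 0.000000, Gamma_yyy = 0.000000; k1 = (0.281662, -1.998126, 0.122650, 0.007709)
  k2: at (x, y) = (-0.899363, -0.749598), (dx/dtau, dy/dtau) = (0.290861, -1.997548); Gamma_xxx = -1.571886, Gamma_xxy = 0.000000, Gamma_xyy = 0.000000, Gamma_yxx = -0.102244, Gamma_yxy = 0.000000, Gamma_yyy = 0.000000; k2 = (0.290861, -1.997548, 0.132981, 0.008650)
  k3: at (x, y) = (-0.898673, -0.749555), (dx/dtau, dy/dtau) = (0.291636, -1.997477); Gamma_xxx = -1.572744, Gamma_xxy = 0.000000, Gamma_xyy = 0.000000, Gamma_yxx = -0.102415, Gamma_yxy = 0.000000, Gamma_yyy = 0.000000; k3 = (0.291636, -1.997477, 0.133764, 0.008711)
  k4: at (x, y) = (-0.876742, -0.899360), (dx/dtau, dy/dtau) = (0.301726, -1.996819); Gamma_xxx = -1.600445, Gamma_xxy = 0.000000, Gamma_xyy = 0.000000, Gamma_yxx = -0.108074, Gamma_yxy = 0.000000, Gamma_yyy = 0.000000; k4 = (0.301726, -1.996819, 0.145703, 0.009839)
  Y <- Y + (h/6)(k1 + 2k2 + 2k3 + k4): x = -0.8768, y = -0.8994, dx/dtau = 0.3017, dy/dtau = -1.9968


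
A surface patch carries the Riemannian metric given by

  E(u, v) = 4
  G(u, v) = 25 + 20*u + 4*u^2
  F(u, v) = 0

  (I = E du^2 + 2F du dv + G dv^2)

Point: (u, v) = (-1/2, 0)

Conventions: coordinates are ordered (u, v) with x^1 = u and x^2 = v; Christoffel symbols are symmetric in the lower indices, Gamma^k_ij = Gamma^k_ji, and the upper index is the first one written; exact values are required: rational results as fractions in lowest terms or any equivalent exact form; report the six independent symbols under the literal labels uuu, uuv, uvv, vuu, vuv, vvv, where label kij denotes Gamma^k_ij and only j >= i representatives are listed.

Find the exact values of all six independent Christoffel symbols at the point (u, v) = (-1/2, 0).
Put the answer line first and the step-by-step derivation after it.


Answer: Gamma_uuu = 0, Gamma_uuv = 0, Gamma_uvv = -2, Gamma_vuu = 0, Gamma_vuv = 1/2, Gamma_vvv = 0

E = 4, F = 0, G = 16 at the point
E_u = 0, E_v = 0, F_u = 0, F_v = 0, G_u = 16, G_v = 0
EG - F^2 = 64;  g^inv = (1/64) * [[16, 0], [0, 4]]
first-kind symbols [ij,l] = (1/2)(d_i g_jl + d_j g_il - d_l g_ij): [uu,u] = E_u/2 = 0, [uu,v] = F_u - E_v/2 = 0, [uv,u] = E_v/2 = 0, [uv,v] = G_u/2 = 8, [vv,u] = F_v - G_u/2 = -8, [vv,v] = G_v/2 = 0
Gamma^u_ij = (G*[ij,u] - F*[ij,v])/(EG - F^2), Gamma^v_ij = (E*[ij,v] - F*[ij,u])/(EG - F^2)


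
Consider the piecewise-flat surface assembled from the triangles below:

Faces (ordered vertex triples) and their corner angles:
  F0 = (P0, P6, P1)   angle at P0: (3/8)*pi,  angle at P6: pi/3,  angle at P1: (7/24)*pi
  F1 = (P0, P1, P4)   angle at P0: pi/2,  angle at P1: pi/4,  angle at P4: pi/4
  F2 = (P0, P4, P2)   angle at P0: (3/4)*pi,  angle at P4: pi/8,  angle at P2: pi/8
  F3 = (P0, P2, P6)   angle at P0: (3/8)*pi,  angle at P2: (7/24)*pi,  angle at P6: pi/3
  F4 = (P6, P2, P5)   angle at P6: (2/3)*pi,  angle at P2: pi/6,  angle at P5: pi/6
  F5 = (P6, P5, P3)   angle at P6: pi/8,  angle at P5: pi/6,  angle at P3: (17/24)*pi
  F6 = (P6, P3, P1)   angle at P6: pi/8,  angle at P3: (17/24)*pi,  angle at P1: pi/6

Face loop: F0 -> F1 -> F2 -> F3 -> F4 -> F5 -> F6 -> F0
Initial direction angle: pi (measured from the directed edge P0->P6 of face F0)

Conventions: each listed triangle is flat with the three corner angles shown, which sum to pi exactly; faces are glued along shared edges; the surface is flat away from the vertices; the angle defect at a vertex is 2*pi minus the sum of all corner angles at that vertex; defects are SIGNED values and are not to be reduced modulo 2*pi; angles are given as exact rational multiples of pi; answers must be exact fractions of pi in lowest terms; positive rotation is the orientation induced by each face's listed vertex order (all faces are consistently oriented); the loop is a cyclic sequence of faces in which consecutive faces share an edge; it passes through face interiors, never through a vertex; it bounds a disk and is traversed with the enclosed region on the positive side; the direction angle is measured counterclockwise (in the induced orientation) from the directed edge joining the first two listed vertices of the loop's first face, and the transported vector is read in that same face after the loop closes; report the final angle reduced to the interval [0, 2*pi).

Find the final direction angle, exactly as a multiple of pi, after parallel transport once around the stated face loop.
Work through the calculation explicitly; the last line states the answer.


enclosed vertex P0: corner angles sum to 2*pi, defect = 2*pi - 2*pi = 0
enclosed vertex P6: corner angles sum to (19/12)*pi, defect = 2*pi - (19/12)*pi = (5/12)*pi
the final direction is the initial angle plus the enclosed defects, taken mod 2*pi in the induced orientation
final angle = pi + (5/12)*pi = (17/12)*pi (mod 2*pi)

Answer: final direction angle = (17/12)*pi


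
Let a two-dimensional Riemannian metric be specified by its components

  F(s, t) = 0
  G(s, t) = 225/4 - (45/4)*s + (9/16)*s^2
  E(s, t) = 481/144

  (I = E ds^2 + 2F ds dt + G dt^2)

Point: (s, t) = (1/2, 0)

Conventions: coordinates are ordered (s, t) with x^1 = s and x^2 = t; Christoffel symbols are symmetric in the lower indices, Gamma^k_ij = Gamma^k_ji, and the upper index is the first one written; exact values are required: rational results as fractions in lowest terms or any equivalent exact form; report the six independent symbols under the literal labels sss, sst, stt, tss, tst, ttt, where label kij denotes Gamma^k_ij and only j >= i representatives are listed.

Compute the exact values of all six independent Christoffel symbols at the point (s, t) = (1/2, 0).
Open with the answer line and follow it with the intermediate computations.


Answer: Gamma_sss = 0, Gamma_sst = 0, Gamma_stt = 1539/962, Gamma_tss = 0, Gamma_tst = -2/19, Gamma_ttt = 0

E = 481/144, F = 0, G = 3249/64 at the point
E_s = 0, E_t = 0, F_s = 0, F_t = 0, G_s = -171/16, G_t = 0
EG - F^2 = 173641/1024;  g^inv = (1024/173641) * [[3249/64, 0], [0, 481/144]]
first-kind symbols [ij,l] = (1/2)(d_i g_jl + d_j g_il - d_l g_ij): [ss,s] = E_s/2 = 0, [ss,t] = F_s - E_t/2 = 0, [st,s] = E_t/2 = 0, [st,t] = G_s/2 = -171/32, [tt,s] = F_t - G_s/2 = 171/32, [tt,t] = G_t/2 = 0
Gamma^s_ij = (G*[ij,s] - F*[ij,t])/(EG - F^2), Gamma^t_ij = (E*[ij,t] - F*[ij,s])/(EG - F^2)


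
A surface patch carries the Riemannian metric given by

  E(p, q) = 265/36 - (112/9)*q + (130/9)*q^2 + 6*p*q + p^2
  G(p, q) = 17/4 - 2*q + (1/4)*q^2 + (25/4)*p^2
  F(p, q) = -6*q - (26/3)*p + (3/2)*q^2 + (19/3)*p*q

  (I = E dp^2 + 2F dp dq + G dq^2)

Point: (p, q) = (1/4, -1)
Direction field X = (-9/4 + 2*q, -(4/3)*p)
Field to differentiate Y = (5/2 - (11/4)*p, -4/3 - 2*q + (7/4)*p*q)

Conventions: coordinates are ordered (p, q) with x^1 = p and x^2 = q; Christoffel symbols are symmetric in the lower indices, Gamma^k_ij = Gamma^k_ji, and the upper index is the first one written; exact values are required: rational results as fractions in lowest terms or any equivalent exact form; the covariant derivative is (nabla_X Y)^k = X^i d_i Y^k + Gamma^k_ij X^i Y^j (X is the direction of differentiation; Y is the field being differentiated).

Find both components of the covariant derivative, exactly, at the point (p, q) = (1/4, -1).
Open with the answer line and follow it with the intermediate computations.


Answer: (nabla_X Y)^p = 381547/27000, (nabla_X Y)^q = 25529/32400

E = 525/16, F = 15/4, G = 441/64 at the point
E_p = -11/2, E_q = -239/6, F_p = -15, F_q = -89/12, G_p = 25/8, G_q = -5/2
EG - F^2 = 217125/1024;  g^inv = (1024/217125) * [[441/64, -15/4], [-15/4, 525/16]]
first-kind symbols [ij,l] = (1/2)(d_i g_jl + d_j g_il - d_l g_ij): [pp,p] = E_p/2 = -11/4, [pp,q] = F_p - E_q/2 = 59/12, [pq,p] = E_q/2 = -239/12, [pq,q] = G_p/2 = 25/16, [qq,p] = F_q - G_p/2 = -431/48, [qq,q] = G_q/2 = -5/4
Gamma^p_ij = (G*[ij,p] - F*[ij,q])/(EG - F^2), Gamma^q_ij = (E*[ij,q] - F*[ij,p])/(EG - F^2)
Gamma_ppp = -38284/217125, Gamma_ppq = -48844/72375, Gamma_pqq = -19519/72375, Gamma_qpp = 35152/43425, Gamma_qpq = 25796/43425, Gamma_qqq = -1504/43425
X = (-17/4, -1/3), Y = (29/16, 11/48) at the point


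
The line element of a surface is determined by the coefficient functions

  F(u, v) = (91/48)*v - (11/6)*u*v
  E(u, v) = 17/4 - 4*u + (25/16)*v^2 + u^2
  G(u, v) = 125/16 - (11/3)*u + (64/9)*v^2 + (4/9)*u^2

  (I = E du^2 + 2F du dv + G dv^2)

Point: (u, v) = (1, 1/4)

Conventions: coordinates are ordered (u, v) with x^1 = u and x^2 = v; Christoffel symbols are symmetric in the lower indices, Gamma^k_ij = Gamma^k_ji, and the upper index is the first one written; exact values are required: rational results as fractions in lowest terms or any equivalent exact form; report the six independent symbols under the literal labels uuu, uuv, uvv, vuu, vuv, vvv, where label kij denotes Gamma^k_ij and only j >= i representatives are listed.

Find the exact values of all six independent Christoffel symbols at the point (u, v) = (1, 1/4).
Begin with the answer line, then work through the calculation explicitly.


Answer: Gamma_uuu = -185111/250116, Gamma_uuv = 18325/62529, Gamma_uvv = 603796/562761, Gamma_vuu = -55467/333488, Gamma_vuv = -23075/83372, Gamma_vvv = 21871/62529

E = 345/256, F = 1/64, G = 725/144 at the point
E_u = -2, E_v = 25/32, F_u = -11/24, F_v = 1/16, G_u = -25/9, G_v = 32/9
EG - F^2 = 20843/3072;  g^inv = (3072/20843) * [[725/144, -1/64], [-1/64, 345/256]]
first-kind symbols [ij,l] = (1/2)(d_i g_jl + d_j g_il - d_l g_ij): [uu,u] = E_u/2 = -1, [uu,v] = F_u - E_v/2 = -163/192, [uv,u] = E_v/2 = 25/64, [uv,v] = G_u/2 = -25/18, [vv,u] = F_v - G_u/2 = 209/144, [vv,v] = G_v/2 = 16/9
Gamma^u_ij = (G*[ij,u] - F*[ij,v])/(EG - F^2), Gamma^v_ij = (E*[ij,v] - F*[ij,u])/(EG - F^2)


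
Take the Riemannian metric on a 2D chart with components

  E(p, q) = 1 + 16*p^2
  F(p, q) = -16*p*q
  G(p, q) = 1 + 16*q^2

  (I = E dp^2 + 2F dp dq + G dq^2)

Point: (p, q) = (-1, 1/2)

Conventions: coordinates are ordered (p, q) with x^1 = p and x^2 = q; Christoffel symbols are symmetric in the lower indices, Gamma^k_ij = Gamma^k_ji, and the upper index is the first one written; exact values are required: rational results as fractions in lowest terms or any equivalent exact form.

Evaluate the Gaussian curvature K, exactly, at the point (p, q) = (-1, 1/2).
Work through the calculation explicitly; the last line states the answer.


E = 17, F = 8, G = 5, EG - F^2 = 21 at the point
E_p = -32, E_q = 0, F_p = -8, F_q = 16, G_p = 0, G_q = 16
E_qq = 0, F_pq = -16, G_pp = 0
Compute both Brioschi determinants and normalise by (EG - F^2)^2.
M1 = [[-E_qq/2 + F_pq - G_pp/2, E_p/2, F_p - E_q/2], [F_q - G_p/2, E, F], [G_q/2, F, G]] = [[-16, -16, -8], [16, 17, 8], [8, 8, 5]]; det M1 = -16
M2 = [[0, E_q/2, G_p/2], [E_q/2, E, F], [G_p/2, F, G]] = [[0, 0, 0], [0, 17, 8], [0, 8, 5]]; det M2 = 0
det M1 - det M2 = -16; K = -16 / (21)^2 = -16/441

Answer: K = -16/441


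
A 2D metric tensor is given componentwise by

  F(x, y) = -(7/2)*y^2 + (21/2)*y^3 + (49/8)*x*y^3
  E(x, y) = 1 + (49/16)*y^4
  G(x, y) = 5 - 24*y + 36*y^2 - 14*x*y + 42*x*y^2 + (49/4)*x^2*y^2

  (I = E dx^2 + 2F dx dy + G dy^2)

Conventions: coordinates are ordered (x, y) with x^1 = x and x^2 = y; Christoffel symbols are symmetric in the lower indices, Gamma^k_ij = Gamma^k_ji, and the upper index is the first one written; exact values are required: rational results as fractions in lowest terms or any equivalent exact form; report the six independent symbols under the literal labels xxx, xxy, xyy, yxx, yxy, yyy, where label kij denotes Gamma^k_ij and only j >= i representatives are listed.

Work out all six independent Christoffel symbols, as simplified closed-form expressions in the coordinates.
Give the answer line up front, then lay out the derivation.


Answer: Gamma_xxx = 0, Gamma_xxy = 98*y^3/(196*x^2*y^2 + 672*x*y^2 - 224*x*y + 49*y^4 + 576*y^2 - 384*y + 80), Gamma_xyy = (98*x*y^2 + 168*y^2)/(196*x^2*y^2 + 672*x*y^2 - 224*x*y + 49*y^4 + 576*y^2 - 384*y + 80), Gamma_yxx = 0, Gamma_yxy = (196*x*y^2 + 336*y^2 - 112*y)/(196*x^2*y^2 + 672*x*y^2 - 224*x*y + 49*y^4 + 576*y^2 - 384*y + 80), Gamma_yyy = (196*x^2*y + 672*x*y - 112*x + 576*y - 192)/(196*x^2*y^2 + 672*x*y^2 - 224*x*y + 49*y^4 + 576*y^2 - 384*y + 80)

E = 1 + (49/16)*y^4; F = -(7/2)*y^2 + (21/2)*y^3 + (49/8)*x*y^3; G = 5 - 24*y + 36*y^2 - 14*x*y + 42*x*y^2 + (49/4)*x^2*y^2
Gamma^k_ij = (1/2) g^{kl} (d_i g_jl + d_j g_il - d_l g_ij), with g^inv = (1/(EG-F^2)) [[G, -F], [-F, E]]
first partials: E_x = 0, E_y = (49/4)*y^3, F_x = (49/8)*y^3, F_y = -7*y + (63/2)*y^2 + (147/8)*x*y^2, G_x = -14*y + 42*y^2 + (49/2)*x*y^2, G_y = -24 + 72*y - 14*x + 84*x*y + (49/2)*x^2*y
D = EG - F^2 = 5 - 24*y + 36*y^2 - 14*x*y + 42*x*y^2 + (49/16)*y^4 + (49/4)*x^2*y^2
expanded: Gamma^x_xx = (G E_x - 2F F_x + F E_y)/(2D), Gamma^x_xy = (G E_y - F G_x)/(2D), Gamma^x_yy = (2G F_y - G G_x - F G_y)/(2D), Gamma^y_xx = (2E F_x - E E_y - F E_x)/(2D), Gamma^y_xy = (E G_x - F E_y)/(2D), Gamma^y_yy = (E G_y - 2F F_y + F G_x)/(2D); substitute and cancel common factors


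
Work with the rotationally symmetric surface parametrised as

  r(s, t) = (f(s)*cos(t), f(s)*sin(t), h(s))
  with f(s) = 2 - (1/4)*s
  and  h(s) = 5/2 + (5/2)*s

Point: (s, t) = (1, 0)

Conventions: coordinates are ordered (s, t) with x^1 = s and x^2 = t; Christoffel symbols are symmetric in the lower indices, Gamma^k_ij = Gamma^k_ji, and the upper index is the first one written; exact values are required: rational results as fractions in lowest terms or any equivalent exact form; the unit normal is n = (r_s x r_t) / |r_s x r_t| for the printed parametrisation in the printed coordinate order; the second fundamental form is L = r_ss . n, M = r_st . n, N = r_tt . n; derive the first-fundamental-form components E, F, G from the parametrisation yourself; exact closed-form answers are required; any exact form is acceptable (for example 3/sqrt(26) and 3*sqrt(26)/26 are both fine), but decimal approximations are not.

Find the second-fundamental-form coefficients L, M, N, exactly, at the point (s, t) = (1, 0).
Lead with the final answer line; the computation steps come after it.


Answer: L = 0, M = 0, N = 35*sqrt(101)/202

f = 7/4, f' = -1/4, f'' = 0, h' = 5/2, h'' = 0
E = 101/16, F = 0, G = 49/16; answer radicand W^2 = 101/16
unnormalised second-form numerators: l = 0, m = 0, n = 35/8; L = l/sqrt(101/16), and similarly M = m/sqrt(W^2), N = n/sqrt(W^2)


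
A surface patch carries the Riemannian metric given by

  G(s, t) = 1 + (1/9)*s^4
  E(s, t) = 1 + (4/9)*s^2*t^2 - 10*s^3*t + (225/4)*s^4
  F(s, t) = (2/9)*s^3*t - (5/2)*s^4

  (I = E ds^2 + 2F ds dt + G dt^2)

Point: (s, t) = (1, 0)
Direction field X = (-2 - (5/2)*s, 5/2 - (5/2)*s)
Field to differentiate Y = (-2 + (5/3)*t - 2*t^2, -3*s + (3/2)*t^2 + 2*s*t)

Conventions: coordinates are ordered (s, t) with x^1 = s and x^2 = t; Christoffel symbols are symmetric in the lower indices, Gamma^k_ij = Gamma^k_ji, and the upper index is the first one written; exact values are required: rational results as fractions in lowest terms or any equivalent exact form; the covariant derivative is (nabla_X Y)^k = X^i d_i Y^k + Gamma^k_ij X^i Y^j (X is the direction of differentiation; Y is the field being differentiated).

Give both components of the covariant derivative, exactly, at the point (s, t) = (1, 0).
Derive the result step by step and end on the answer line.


E = 229/4, F = -5/2, G = 10/9 at the point
E_s = 225, E_t = -10, F_s = -10, F_t = 2/9, G_s = 4/9, G_t = 0
EG - F^2 = 2065/36;  g^inv = (36/2065) * [[10/9, 5/2], [5/2, 229/4]]
first-kind symbols [ij,l] = (1/2)(d_i g_jl + d_j g_il - d_l g_ij): [ss,s] = E_s/2 = 225/2, [ss,t] = F_s - E_t/2 = -5, [st,s] = E_t/2 = -5, [st,t] = G_s/2 = 2/9, [tt,s] = F_t - G_s/2 = 0, [tt,t] = G_t/2 = 0
Gamma^s_ij = (G*[ij,s] - F*[ij,t])/(EG - F^2), Gamma^t_ij = (E*[ij,t] - F*[ij,s])/(EG - F^2)
Gamma_sss = 810/413, Gamma_sst = -36/413, Gamma_stt = 0, Gamma_tss = -36/413, Gamma_tst = 8/2065, Gamma_ttt = 0
X = (-9/2, 0), Y = (-2, -3) at the point

Answer: (nabla_X Y)^s = 972/59, (nabla_X Y)^t = 7533/590


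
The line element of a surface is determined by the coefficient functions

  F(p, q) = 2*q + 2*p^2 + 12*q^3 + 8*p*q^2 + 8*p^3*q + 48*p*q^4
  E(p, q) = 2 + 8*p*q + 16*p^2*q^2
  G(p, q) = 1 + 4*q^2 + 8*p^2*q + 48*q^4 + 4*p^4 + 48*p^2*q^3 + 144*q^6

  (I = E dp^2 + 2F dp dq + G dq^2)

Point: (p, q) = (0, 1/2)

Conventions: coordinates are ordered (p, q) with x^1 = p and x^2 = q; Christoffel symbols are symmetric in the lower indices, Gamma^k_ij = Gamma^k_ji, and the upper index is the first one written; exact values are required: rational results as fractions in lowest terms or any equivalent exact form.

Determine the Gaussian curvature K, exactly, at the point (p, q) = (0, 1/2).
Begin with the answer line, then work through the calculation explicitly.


Answer: K = 32/99

E = 2, F = 5/2, G = 29/4, EG - F^2 = 33/4 at the point
E_p = 4, E_q = 0, F_p = 5, F_q = 11, G_p = 0, G_q = 55
E_qq = 0, F_pq = 32, G_pp = 20
By Brioschi, K is (det M1 - det M2) divided by (EG - F^2) squared.
M1 = [[-E_qq/2 + F_pq - G_pp/2, E_p/2, F_p - E_q/2], [F_q - G_p/2, E, F], [G_q/2, F, G]] = [[22, 2, 5], [11, 2, 5/2], [55/2, 5/2, 29/4]]; det M1 = 22
M2 = [[0, E_q/2, G_p/2], [E_q/2, E, F], [G_p/2, F, G]] = [[0, 0, 0], [0, 2, 5/2], [0, 5/2, 29/4]]; det M2 = 0
det M1 - det M2 = 22; K = 22 / (33/4)^2 = 32/99


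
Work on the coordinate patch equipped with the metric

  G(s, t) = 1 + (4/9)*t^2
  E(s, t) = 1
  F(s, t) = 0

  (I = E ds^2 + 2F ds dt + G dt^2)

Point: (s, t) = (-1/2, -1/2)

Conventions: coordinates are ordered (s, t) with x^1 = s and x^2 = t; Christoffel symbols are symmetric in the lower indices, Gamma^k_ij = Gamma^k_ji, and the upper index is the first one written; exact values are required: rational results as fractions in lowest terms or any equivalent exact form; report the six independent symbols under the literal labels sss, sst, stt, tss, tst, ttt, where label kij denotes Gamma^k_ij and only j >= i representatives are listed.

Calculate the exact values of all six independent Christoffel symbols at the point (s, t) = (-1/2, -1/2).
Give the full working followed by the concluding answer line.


E = 1, F = 0, G = 10/9 at the point
E_s = 0, E_t = 0, F_s = 0, F_t = 0, G_s = 0, G_t = -4/9
EG - F^2 = 10/9;  g^inv = (9/10) * [[10/9, 0], [0, 1]]
first-kind symbols [ij,l] = (1/2)(d_i g_jl + d_j g_il - d_l g_ij): [ss,s] = E_s/2 = 0, [ss,t] = F_s - E_t/2 = 0, [st,s] = E_t/2 = 0, [st,t] = G_s/2 = 0, [tt,s] = F_t - G_s/2 = 0, [tt,t] = G_t/2 = -2/9
Gamma^s_ij = (G*[ij,s] - F*[ij,t])/(EG - F^2), Gamma^t_ij = (E*[ij,t] - F*[ij,s])/(EG - F^2)

Answer: Gamma_sss = 0, Gamma_sst = 0, Gamma_stt = 0, Gamma_tss = 0, Gamma_tst = 0, Gamma_ttt = -1/5
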